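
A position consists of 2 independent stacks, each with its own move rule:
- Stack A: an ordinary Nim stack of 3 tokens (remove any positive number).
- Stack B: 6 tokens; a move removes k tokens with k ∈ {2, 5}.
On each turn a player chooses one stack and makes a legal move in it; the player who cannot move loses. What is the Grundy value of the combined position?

Stack A is a plain Nim stack of size 3, so its Grundy value is 3.
For stack B, compute g(0), g(1), … with moves {2, 5}:
g(0) = mex{} = 0
g(1) = mex{} = 0
g(2) = mex{0} = 1
g(3) = mex{0} = 1
g(4) = mex{1} = 0
g(5) = mex{0,1} = 2
g(6) = mex{0} = 1
So g(6) = 1.
The value of a disjunctive sum is the nim-sum of the parts.
Combined value = 3 ⊕ 1 = 2.

2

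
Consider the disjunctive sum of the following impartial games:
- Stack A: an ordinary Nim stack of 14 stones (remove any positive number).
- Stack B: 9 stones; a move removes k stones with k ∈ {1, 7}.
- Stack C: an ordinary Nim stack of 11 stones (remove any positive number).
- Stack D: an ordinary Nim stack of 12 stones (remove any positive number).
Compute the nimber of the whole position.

Stack A is a plain Nim stack of size 14, so its Grundy value is 14.
Grundy values for stack B (subtraction set {1, 7}):
g(0) = mex{} = 0
g(1) = mex{0} = 1
g(2) = mex{1} = 0
g(3) = mex{0} = 1
g(4) = mex{1} = 0
g(5) = mex{0} = 1
g(6) = mex{1} = 0
g(7) = mex{0} = 1
g(8) = mex{1} = 0
g(9) = mex{0} = 1
So g(9) = 1.
Stack C is a plain Nim stack of size 11, so its Grundy value is 11.
Stack D is a plain Nim stack of size 12, so its Grundy value is 12.
The value of a disjunctive sum is the nim-sum of the parts.
Combined value = 14 ⊕ 1 ⊕ 11 ⊕ 12 = 8.

8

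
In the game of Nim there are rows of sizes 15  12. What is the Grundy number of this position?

3

Compute the nim-sum pairwise:
15 ⊕ 12 = 3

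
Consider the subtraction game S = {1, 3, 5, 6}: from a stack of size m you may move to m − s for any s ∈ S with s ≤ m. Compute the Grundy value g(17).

Build the Grundy sequence with g(k) = mex{g(k−s) : s ∈ {1, 3, 5, 6}, s ≤ k}:
k:     0  1  2  3  4  5  6  7  8  9 10 11 12 13 14 15 16 17
g(k):  0  1  0  1  0  1  2  3  2  3  2  0  1  0  1  0  1  2
So g(17) = 2.

2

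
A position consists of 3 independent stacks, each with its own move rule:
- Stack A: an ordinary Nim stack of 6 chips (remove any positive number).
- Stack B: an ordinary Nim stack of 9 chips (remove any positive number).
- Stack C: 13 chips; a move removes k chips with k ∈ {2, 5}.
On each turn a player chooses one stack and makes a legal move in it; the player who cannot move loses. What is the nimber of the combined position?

14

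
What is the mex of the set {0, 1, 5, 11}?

2

The values 0, 1 are all present; 2 is the first non-negative integer missing from the set.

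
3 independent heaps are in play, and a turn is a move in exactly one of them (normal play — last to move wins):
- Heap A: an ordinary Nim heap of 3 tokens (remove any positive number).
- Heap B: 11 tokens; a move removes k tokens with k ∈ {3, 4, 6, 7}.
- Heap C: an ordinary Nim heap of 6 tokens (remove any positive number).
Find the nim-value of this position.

5

Heap A is a plain Nim heap of size 3, so its Grundy value is 3.
Grundy values for heap B (subtraction set {3, 4, 6, 7}):
k:     0  1  2  3  4  5  6  7  8  9 10 11
g(k):  0  0  0  1  1  1  2  2  2  3  0  0
So g(11) = 0.
Heap C is a plain Nim heap of size 6, so its Grundy value is 6.
By the Sprague-Grundy theorem, the Grundy value of a sum of independent games is the XOR of the component values.
Combined value = 3 XOR 0 XOR 6 = 5.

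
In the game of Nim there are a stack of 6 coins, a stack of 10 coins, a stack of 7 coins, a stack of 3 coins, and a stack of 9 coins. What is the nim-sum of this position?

1

Compute the nim-sum pairwise:
6 ^ 10 = 12
12 ^ 7 = 11
11 ^ 3 = 8
8 ^ 9 = 1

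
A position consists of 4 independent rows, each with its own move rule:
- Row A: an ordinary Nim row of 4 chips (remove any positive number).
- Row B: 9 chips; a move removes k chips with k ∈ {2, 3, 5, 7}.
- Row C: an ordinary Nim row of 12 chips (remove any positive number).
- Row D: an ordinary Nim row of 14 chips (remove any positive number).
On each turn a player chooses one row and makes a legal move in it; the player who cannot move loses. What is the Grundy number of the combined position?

6

Row A is a plain Nim row of size 4, so its Grundy value is 4.
Grundy values for row B (subtraction set {2, 3, 5, 7}):
k:     0  1  2  3  4  5  6  7  8  9
g(k):  0  0  1  1  2  2  3  3  4  0
So g(9) = 0.
Row C is a plain Nim row of size 12, so its Grundy value is 12.
Row D is a plain Nim row of size 14, so its Grundy value is 14.
The value of a disjunctive sum is the nim-sum of the parts.
Combined value = 4 ⊕ 0 ⊕ 12 ⊕ 14 = 6.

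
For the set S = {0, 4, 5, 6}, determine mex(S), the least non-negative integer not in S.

1

0 is in the set but 1 is not, so the mex is 1.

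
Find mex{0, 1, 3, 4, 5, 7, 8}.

2

The values 0, 1 are all present; 2 is the first non-negative integer missing from the set.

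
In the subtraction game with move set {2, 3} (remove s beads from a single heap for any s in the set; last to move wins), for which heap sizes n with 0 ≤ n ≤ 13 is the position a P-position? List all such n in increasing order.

Grundy values for subtraction set {2, 3}:
k:     0  1  2  3  4  5  6  7  8  9 10 11 12 13
g(k):  0  0  1  1  2  0  0  1  1  2  0  0  1  1
The P-positions (g = 0) in 0..13 are 0, 1, 5, 6, 10, 11.

0, 1, 5, 6, 10, 11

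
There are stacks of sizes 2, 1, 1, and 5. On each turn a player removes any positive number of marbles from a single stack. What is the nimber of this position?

Compute the nim-sum pairwise:
2 ⊕ 1 = 3
3 ⊕ 1 = 2
2 ⊕ 5 = 7

7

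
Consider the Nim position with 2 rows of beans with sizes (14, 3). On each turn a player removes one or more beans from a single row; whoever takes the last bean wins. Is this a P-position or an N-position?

N-position

Bitwise XOR of the heap sizes:
  1110  (14)
  0011  (3)
  ----
  1101  (13)
The nim-sum is 13 ≠ 0, so this is an N-position: the player to move can win.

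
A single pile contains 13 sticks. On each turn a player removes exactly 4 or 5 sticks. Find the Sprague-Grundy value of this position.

Grundy values for subtraction set {4, 5}:
k:     0  1  2  3  4  5  6  7  8  9 10 11 12 13
g(k):  0  0  0  0  1  1  1  1  2  0  0  0  0  1
So g(13) = 1.

1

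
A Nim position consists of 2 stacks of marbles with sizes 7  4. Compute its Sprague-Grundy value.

Bitwise XOR of the heap sizes:
  111  (7)
  100  (4)
  ---
  011  (3)

3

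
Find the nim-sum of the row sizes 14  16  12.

18

Compute the nim-sum pairwise:
14 XOR 16 = 30
30 XOR 12 = 18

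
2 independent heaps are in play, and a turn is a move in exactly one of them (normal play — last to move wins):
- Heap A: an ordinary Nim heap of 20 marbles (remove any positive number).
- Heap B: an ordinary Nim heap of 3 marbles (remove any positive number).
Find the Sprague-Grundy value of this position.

23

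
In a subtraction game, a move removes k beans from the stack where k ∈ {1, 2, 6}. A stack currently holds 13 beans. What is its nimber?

3

Compute g(0), g(1), … for moves {1, 2, 6}:
k:     0  1  2  3  4  5  6  7  8  9 10 11 12 13
g(k):  0  1  2  0  1  2  3  0  1  2  0  1  2  3
So g(13) = 3.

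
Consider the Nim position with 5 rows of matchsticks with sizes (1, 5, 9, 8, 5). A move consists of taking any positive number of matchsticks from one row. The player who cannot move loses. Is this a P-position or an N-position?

P-position

Nim-sum: 1 ^ 5 ^ 9 ^ 8 ^ 5 = 0.
The nim-sum is 0, so this is a P-position: the player to move is in a losing position under optimal play.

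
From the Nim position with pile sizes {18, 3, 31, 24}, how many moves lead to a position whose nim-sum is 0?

Nim-sum: 18 ⊕ 3 ⊕ 31 ⊕ 24 = 22.
The overall nim-sum is X = 22. A pile of size p has a winning move iff p XOR X < p (reduce it to p XOR X).
  18: 18 XOR 22 = 4 < 18 — winning move (to 4).
  3: 3 XOR 22 = 21 ≥ 3 — no move.
  31: 31 XOR 22 = 9 < 31 — winning move (to 9).
  24: 24 XOR 22 = 14 < 24 — winning move (to 14).
That gives 3 winning moves.

3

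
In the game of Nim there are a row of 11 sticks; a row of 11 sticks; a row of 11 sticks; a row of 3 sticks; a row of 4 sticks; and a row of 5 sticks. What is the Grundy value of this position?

Compute the nim-sum pairwise:
11 ^ 11 = 0
0 ^ 11 = 11
11 ^ 3 = 8
8 ^ 4 = 12
12 ^ 5 = 9

9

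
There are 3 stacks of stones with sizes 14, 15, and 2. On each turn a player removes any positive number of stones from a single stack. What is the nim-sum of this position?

3

Compute the nim-sum pairwise:
14 ⊕ 15 = 1
1 ⊕ 2 = 3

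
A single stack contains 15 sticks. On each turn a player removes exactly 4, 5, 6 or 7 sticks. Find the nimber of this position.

Build the Grundy sequence with g(k) = mex{g(k−s) : s ∈ {4, 5, 6, 7}, s ≤ k}:
k:     0  1  2  3  4  5  6  7  8  9 10 11 12 13 14 15
g(k):  0  0  0  0  1  1  1  1  2  2  2  0  0  0  0  1
So g(15) = 1.

1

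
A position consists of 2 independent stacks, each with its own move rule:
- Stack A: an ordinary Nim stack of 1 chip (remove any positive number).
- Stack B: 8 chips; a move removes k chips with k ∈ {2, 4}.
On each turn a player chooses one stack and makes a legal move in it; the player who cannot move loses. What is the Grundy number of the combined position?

Stack A is a plain Nim stack of size 1, so its Grundy value is 1.
Grundy values for stack B (subtraction set {2, 4}):
k:     0  1  2  3  4  5  6  7  8
g(k):  0  0  1  1  2  2  0  0  1
So g(8) = 1.
By the Sprague-Grundy theorem, the Grundy value of a sum of independent games is the XOR of the component values.
Combined value = 1 ⊕ 1 = 0.

0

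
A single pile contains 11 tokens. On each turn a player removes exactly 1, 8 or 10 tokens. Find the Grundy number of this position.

0

Grundy values for subtraction set {1, 8, 10}:
k:     0  1  2  3  4  5  6  7  8  9 10 11
g(k):  0  1  0  1  0  1  0  1  2  0  1  0
So g(11) = 0.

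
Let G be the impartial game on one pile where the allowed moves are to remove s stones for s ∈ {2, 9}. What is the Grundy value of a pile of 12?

0

Grundy values for subtraction set {2, 9}:
k:     0  1  2  3  4  5  6  7  8  9 10 11 12
g(k):  0  0  1  1  0  0  1  1  0  2  1  0  0
So g(12) = 0.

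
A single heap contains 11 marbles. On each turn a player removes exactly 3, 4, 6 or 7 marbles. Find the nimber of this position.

Grundy values for subtraction set {3, 4, 6, 7}:
k:     0  1  2  3  4  5  6  7  8  9 10 11
g(k):  0  0  0  1  1  1  2  2  2  3  0  0
So g(11) = 0.

0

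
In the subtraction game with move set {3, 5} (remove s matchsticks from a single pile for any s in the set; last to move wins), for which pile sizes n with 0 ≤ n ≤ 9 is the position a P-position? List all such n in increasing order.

0, 1, 2, 8, 9

Grundy values for subtraction set {3, 5}:
g(0) = mex{} = 0
g(1) = mex{} = 0
g(2) = mex{} = 0
g(3) = mex{0} = 1
g(4) = mex{0} = 1
g(5) = mex{0} = 1
g(6) = mex{0,1} = 2
g(7) = mex{0,1} = 2
g(8) = mex{1} = 0
g(9) = mex{1,2} = 0
The P-positions (g = 0) in 0..9 are 0, 1, 2, 8, 9.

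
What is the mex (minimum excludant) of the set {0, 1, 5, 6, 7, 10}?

2

The values 0, 1 are all present; 2 is the first non-negative integer missing from the set.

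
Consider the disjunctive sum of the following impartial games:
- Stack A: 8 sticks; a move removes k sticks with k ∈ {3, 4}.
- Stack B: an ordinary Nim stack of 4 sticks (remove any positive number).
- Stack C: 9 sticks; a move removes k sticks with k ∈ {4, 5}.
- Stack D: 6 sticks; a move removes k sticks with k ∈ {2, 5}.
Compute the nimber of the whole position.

Build the Grundy sequence for stack A with g(k) = mex{g(k−s) : s ∈ {3, 4}, s ≤ k}:
g(0) = mex{} = 0
g(1) = mex{} = 0
g(2) = mex{} = 0
g(3) = mex{0} = 1
g(4) = mex{0} = 1
g(5) = mex{0} = 1
g(6) = mex{0,1} = 2
g(7) = mex{1} = 0
g(8) = mex{1} = 0
So g(8) = 0.
Stack B is a plain Nim stack of size 4, so its Grundy value is 4.
For stack C, compute g(0), g(1), … with moves {4, 5}:
k:     0  1  2  3  4  5  6  7  8  9
g(k):  0  0  0  0  1  1  1  1  2  0
So g(9) = 0.
For stack D, compute g(0), g(1), … with moves {2, 5}:
g(0) = mex{} = 0
g(1) = mex{} = 0
g(2) = mex{0} = 1
g(3) = mex{0} = 1
g(4) = mex{1} = 0
g(5) = mex{0,1} = 2
g(6) = mex{0} = 1
So g(6) = 1.
By the Sprague-Grundy theorem, the Grundy value of a sum of independent games is the XOR of the component values.
Combined value = 0 XOR 4 XOR 0 XOR 1 = 5.

5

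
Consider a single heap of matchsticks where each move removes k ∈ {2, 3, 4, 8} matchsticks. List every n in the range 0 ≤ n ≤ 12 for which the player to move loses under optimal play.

Build the Grundy sequence with g(k) = mex{g(k−s) : s ∈ {2, 3, 4, 8}, s ≤ k}:
g(0) = mex{} = 0
g(1) = mex{} = 0
g(2) = mex{0} = 1
g(3) = mex{0} = 1
g(4) = mex{0,1} = 2
g(5) = mex{0,1} = 2
g(6) = mex{1,2} = 0
g(7) = mex{1,2} = 0
g(8) = mex{0,2} = 1
g(9) = mex{0,2} = 1
g(10) = mex{0,1} = 2
g(11) = mex{0,1} = 2
g(12) = mex{1,2} = 0
The P-positions (g = 0) in 0..12 are 0, 1, 6, 7, 12.

0, 1, 6, 7, 12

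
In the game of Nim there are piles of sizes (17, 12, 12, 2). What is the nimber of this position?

19

Compute the nim-sum pairwise:
17 ⊕ 12 = 29
29 ⊕ 12 = 17
17 ⊕ 2 = 19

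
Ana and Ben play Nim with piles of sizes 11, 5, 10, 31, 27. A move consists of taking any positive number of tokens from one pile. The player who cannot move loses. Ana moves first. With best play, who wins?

Compute the nim-sum pairwise:
11 ^ 5 = 14
14 ^ 10 = 4
4 ^ 31 = 27
27 ^ 27 = 0
The nim-sum is 0, so this is a P-position: the player to move is in a losing position under optimal play; Ana is about to move from it and so loses — Ben wins.

Ben wins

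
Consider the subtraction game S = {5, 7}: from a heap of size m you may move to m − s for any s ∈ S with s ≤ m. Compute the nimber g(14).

Grundy values for subtraction set {5, 7}:
g(0) = mex{} = 0
g(1) = mex{} = 0
g(2) = mex{} = 0
g(3) = mex{} = 0
g(4) = mex{} = 0
g(5) = mex{0} = 1
g(6) = mex{0} = 1
g(7) = mex{0} = 1
g(8) = mex{0} = 1
g(9) = mex{0} = 1
g(10) = mex{0,1} = 2
g(11) = mex{0,1} = 2
g(12) = mex{1} = 0
g(13) = mex{1} = 0
g(14) = mex{1} = 0
So g(14) = 0.

0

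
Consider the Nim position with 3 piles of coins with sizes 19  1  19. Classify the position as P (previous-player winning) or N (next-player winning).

Nim-sum: 19 ^ 1 ^ 19 = 1.
The nim-sum is 1 ≠ 0, so this is an N-position: the player to move can win.

N-position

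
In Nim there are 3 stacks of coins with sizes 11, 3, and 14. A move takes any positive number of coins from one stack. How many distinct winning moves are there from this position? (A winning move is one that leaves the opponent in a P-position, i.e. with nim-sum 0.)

Compute the nim-sum pairwise:
11 XOR 3 = 8
8 XOR 14 = 6
The overall nim-sum is X = 6. A stack of size p has a winning move iff p XOR X < p (reduce it to p XOR X).
  11: 11 XOR 6 = 13 ≥ 11 — no move.
  3: 3 XOR 6 = 5 ≥ 3 — no move.
  14: 14 XOR 6 = 8 < 14 — winning move (to 8).
That gives 1 winning move.

1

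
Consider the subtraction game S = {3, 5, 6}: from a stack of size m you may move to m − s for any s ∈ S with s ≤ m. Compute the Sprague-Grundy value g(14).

1

Compute g(0), g(1), … for moves {3, 5, 6}:
k:     0  1  2  3  4  5  6  7  8  9 10 11 12 13 14
g(k):  0  0  0  1  1  1  2  2  2  0  0  0  1  1  1
So g(14) = 1.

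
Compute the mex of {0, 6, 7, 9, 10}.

1

0 is in the set but 1 is not, so the mex is 1.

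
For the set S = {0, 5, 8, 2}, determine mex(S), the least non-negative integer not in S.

0 is in the set but 1 is not, so the mex is 1.

1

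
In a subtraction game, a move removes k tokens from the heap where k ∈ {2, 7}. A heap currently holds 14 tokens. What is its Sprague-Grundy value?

Grundy values for subtraction set {2, 7}:
g(0) = mex{} = 0
g(1) = mex{} = 0
g(2) = mex{0} = 1
g(3) = mex{0} = 1
g(4) = mex{1} = 0
g(5) = mex{1} = 0
g(6) = mex{0} = 1
g(7) = mex{0} = 1
g(8) = mex{0,1} = 2
g(9) = mex{1} = 0
g(10) = mex{1,2} = 0
g(11) = mex{0} = 1
g(12) = mex{0} = 1
g(13) = mex{1} = 0
g(14) = mex{1} = 0
So g(14) = 0.

0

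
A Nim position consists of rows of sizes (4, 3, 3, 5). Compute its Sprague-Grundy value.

1

Nim-sum: 4 XOR 3 XOR 3 XOR 5 = 1.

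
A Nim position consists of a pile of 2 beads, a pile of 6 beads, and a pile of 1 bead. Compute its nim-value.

5

Nim-sum: 2 ^ 6 ^ 1 = 5.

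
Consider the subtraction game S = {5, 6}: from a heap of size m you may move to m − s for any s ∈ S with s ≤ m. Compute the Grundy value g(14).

0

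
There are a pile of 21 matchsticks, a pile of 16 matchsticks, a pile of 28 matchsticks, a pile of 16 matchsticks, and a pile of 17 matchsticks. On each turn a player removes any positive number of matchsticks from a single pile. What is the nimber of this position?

24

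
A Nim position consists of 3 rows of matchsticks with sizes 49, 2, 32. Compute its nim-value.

19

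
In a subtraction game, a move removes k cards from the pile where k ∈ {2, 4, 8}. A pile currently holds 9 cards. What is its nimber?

Build the Grundy sequence with g(k) = mex{g(k−s) : s ∈ {2, 4, 8}, s ≤ k}:
k:     0  1  2  3  4  5  6  7  8  9
g(k):  0  0  1  1  2  2  0  0  1  1
So g(9) = 1.

1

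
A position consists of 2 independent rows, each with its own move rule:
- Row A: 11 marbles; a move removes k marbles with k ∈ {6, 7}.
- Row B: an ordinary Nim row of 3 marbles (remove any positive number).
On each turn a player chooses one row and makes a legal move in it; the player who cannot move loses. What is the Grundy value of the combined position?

For row A, compute g(0), g(1), … with moves {6, 7}:
g(0) = mex{} = 0
g(1) = mex{} = 0
g(2) = mex{} = 0
g(3) = mex{} = 0
g(4) = mex{} = 0
g(5) = mex{} = 0
g(6) = mex{0} = 1
g(7) = mex{0} = 1
g(8) = mex{0} = 1
g(9) = mex{0} = 1
g(10) = mex{0} = 1
g(11) = mex{0} = 1
So g(11) = 1.
Row B is a plain Nim row of size 3, so its Grundy value is 3.
By the Sprague-Grundy theorem, the Grundy value of a sum of independent games is the XOR of the component values.
Combined value = 1 ⊕ 3 = 2.

2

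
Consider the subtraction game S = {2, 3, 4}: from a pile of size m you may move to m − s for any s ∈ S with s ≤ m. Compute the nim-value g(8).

Build the Grundy sequence with g(k) = mex{g(k−s) : s ∈ {2, 3, 4}, s ≤ k}:
k:     0  1  2  3  4  5  6  7  8
g(k):  0  0  1  1  2  2  0  0  1
So g(8) = 1.

1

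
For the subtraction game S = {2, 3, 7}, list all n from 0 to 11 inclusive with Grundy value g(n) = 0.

Grundy values for subtraction set {2, 3, 7}:
k:     0  1  2  3  4  5  6  7  8  9 10 11
g(k):  0  0  1  1  2  0  0  1  1  2  0  0
The P-positions (g = 0) in 0..11 are 0, 1, 5, 6, 10, 11.

0, 1, 5, 6, 10, 11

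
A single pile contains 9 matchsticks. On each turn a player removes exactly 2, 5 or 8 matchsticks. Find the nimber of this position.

Build the Grundy sequence with g(k) = mex{g(k−s) : s ∈ {2, 5, 8}, s ≤ k}:
g(0) = mex{} = 0
g(1) = mex{} = 0
g(2) = mex{0} = 1
g(3) = mex{0} = 1
g(4) = mex{1} = 0
g(5) = mex{0,1} = 2
g(6) = mex{0} = 1
g(7) = mex{1,2} = 0
g(8) = mex{0,1} = 2
g(9) = mex{0} = 1
So g(9) = 1.

1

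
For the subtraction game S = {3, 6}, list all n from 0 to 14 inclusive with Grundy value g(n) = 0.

0, 1, 2, 9, 10, 11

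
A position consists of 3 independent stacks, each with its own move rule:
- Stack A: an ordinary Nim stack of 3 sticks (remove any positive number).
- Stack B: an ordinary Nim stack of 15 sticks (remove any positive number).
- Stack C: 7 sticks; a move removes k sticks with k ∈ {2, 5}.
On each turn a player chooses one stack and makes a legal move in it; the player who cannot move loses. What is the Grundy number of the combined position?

Stack A is a plain Nim stack of size 3, so its Grundy value is 3.
Stack B is a plain Nim stack of size 15, so its Grundy value is 15.
Build the Grundy sequence for stack C with g(k) = mex{g(k−s) : s ∈ {2, 5}, s ≤ k}:
g(0) = mex{} = 0
g(1) = mex{} = 0
g(2) = mex{0} = 1
g(3) = mex{0} = 1
g(4) = mex{1} = 0
g(5) = mex{0,1} = 2
g(6) = mex{0} = 1
g(7) = mex{1,2} = 0
So g(7) = 0.
The value of a disjunctive sum is the nim-sum of the parts.
Combined value = 3 ⊕ 15 ⊕ 0 = 12.

12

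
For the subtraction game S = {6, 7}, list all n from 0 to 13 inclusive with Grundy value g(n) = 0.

0, 1, 2, 3, 4, 5, 13

Compute g(0), g(1), … for moves {6, 7}:
k:     0  1  2  3  4  5  6  7  8  9 10 11 12 13
g(k):  0  0  0  0  0  0  1  1  1  1  1  1  2  0
The P-positions (g = 0) in 0..13 are 0, 1, 2, 3, 4, 5, 13.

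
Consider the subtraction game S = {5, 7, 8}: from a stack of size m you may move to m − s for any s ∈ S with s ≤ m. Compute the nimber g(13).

Compute g(0), g(1), … for moves {5, 7, 8}:
k:     0  1  2  3  4  5  6  7  8  9 10 11 12 13
g(k):  0  0  0  0  0  1  1  1  1  1  2  2  2  0
So g(13) = 0.

0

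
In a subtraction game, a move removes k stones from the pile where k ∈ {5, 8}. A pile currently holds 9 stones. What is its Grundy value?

1

Grundy values for subtraction set {5, 8}:
k:     0  1  2  3  4  5  6  7  8  9
g(k):  0  0  0  0  0  1  1  1  1  1
So g(9) = 1.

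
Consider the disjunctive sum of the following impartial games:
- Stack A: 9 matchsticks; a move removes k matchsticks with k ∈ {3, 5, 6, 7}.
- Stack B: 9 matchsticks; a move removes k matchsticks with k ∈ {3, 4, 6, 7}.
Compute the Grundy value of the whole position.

0

Build the Grundy sequence for stack A with g(k) = mex{g(k−s) : s ∈ {3, 5, 6, 7}, s ≤ k}:
k:     0  1  2  3  4  5  6  7  8  9
g(k):  0  0  0  1  1  1  2  2  2  3
So g(9) = 3.
Build the Grundy sequence for stack B with g(k) = mex{g(k−s) : s ∈ {3, 4, 6, 7}, s ≤ k}:
g(0) = mex{} = 0
g(1) = mex{} = 0
g(2) = mex{} = 0
g(3) = mex{0} = 1
g(4) = mex{0} = 1
g(5) = mex{0} = 1
g(6) = mex{0,1} = 2
g(7) = mex{0,1} = 2
g(8) = mex{0,1} = 2
g(9) = mex{0,1,2} = 3
So g(9) = 3.
The value of a disjunctive sum is the nim-sum of the parts.
Combined value = 3 XOR 3 = 0.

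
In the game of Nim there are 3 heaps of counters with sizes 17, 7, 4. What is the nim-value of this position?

Bitwise XOR of the heap sizes:
  10001  (17)
  00111  (7)
  00100  (4)
  -----
  10010  (18)

18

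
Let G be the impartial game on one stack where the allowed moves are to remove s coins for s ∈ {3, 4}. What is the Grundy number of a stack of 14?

Grundy values for subtraction set {3, 4}:
g(0) = mex{} = 0
g(1) = mex{} = 0
g(2) = mex{} = 0
g(3) = mex{0} = 1
g(4) = mex{0} = 1
g(5) = mex{0} = 1
g(6) = mex{0,1} = 2
g(7) = mex{1} = 0
g(8) = mex{1} = 0
g(9) = mex{1,2} = 0
g(10) = mex{0,2} = 1
g(11) = mex{0} = 1
g(12) = mex{0} = 1
g(13) = mex{0,1} = 2
g(14) = mex{1} = 0
So g(14) = 0.

0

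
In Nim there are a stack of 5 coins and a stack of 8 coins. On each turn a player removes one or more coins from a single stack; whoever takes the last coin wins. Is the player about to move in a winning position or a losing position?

In binary:
  0101  (5)
  1000  (8)
  ----
  1101  (13)
The nim-sum is 13 ≠ 0, so this is an N-position: the player to move can win.

Winning position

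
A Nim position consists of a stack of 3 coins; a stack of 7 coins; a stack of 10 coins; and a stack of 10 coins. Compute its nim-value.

Write each in binary and XOR column by column:
  0011  (3)
  0111  (7)
  1010  (10)
  1010  (10)
  ----
  0100  (4)

4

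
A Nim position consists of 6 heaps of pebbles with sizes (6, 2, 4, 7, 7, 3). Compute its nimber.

3

Nim-sum: 6 XOR 2 XOR 4 XOR 7 XOR 7 XOR 3 = 3.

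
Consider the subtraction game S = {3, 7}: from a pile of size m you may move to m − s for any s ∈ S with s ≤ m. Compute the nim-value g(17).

Compute g(0), g(1), … for moves {3, 7}:
k:     0  1  2  3  4  5  6  7  8  9 10 11 12 13 14 15 16 17
g(k):  0  0  0  1  1  1  0  2  2  1  0  0  0  1  1  1  0  2
So g(17) = 2.

2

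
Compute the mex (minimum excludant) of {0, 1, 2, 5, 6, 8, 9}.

3

The values 0, 1, 2 are all present; 3 is the first non-negative integer missing from the set.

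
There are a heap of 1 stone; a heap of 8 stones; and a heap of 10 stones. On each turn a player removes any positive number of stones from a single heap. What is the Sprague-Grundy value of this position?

Compute the nim-sum pairwise:
1 ⊕ 8 = 9
9 ⊕ 10 = 3

3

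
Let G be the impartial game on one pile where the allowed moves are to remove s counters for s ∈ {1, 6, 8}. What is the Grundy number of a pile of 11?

0

Compute g(0), g(1), … for moves {1, 6, 8}:
k:     0  1  2  3  4  5  6  7  8  9 10 11
g(k):  0  1  0  1  0  1  2  0  1  0  1  0
So g(11) = 0.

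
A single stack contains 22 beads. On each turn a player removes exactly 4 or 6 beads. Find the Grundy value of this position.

0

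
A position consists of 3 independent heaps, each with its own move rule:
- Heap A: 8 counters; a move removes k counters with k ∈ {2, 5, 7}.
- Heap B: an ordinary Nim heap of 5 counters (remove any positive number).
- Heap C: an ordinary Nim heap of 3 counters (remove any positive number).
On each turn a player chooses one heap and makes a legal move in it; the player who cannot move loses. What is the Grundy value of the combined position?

4

Build the Grundy sequence for heap A with g(k) = mex{g(k−s) : s ∈ {2, 5, 7}, s ≤ k}:
g(0) = mex{} = 0
g(1) = mex{} = 0
g(2) = mex{0} = 1
g(3) = mex{0} = 1
g(4) = mex{1} = 0
g(5) = mex{0,1} = 2
g(6) = mex{0} = 1
g(7) = mex{0,1,2} = 3
g(8) = mex{0,1} = 2
So g(8) = 2.
Heap B is a plain Nim heap of size 5, so its Grundy value is 5.
Heap C is a plain Nim heap of size 3, so its Grundy value is 3.
The value of a disjunctive sum is the nim-sum of the parts.
Combined value = 2 XOR 5 XOR 3 = 4.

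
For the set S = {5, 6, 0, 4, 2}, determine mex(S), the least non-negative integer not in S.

0 is in the set but 1 is not, so the mex is 1.

1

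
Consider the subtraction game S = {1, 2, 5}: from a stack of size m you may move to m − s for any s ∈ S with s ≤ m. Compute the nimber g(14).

2

Compute g(0), g(1), … for moves {1, 2, 5}:
k:     0  1  2  3  4  5  6  7  8  9 10 11 12 13 14
g(k):  0  1  2  0  1  2  0  1  2  0  1  2  0  1  2
So g(14) = 2.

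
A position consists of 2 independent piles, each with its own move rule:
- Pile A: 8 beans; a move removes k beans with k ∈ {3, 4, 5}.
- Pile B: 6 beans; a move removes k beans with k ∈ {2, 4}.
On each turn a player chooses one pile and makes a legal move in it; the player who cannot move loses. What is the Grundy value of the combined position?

0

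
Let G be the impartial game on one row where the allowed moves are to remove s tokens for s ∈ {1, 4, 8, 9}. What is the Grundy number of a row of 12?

0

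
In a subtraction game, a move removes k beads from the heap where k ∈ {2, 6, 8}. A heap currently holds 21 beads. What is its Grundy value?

Grundy values for subtraction set {2, 6, 8}:
k:     0  1  2  3  4  5  6  7  8  9 10 11 12 13 14 15 16 17 18 19 20 21
g(k):  0  0  1  1  0  0  1  1  2  2  3  3  2  2  0  0  1  1  0  0  1  1
So g(21) = 1.

1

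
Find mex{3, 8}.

0 is not in the set, so the mex is 0.

0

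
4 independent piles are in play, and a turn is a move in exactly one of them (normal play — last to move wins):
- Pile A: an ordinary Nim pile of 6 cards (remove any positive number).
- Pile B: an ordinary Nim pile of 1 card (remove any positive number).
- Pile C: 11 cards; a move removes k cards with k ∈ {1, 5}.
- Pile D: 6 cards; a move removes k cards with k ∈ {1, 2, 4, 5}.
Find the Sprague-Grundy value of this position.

Pile A is a plain Nim pile of size 6, so its Grundy value is 6.
Pile B is a plain Nim pile of size 1, so its Grundy value is 1.
Grundy values for pile C (subtraction set {1, 5}):
k:     0  1  2  3  4  5  6  7  8  9 10 11
g(k):  0  1  0  1  0  1  0  1  0  1  0  1
So g(11) = 1.
For pile D, compute g(0), g(1), … with moves {1, 2, 4, 5}:
k:     0  1  2  3  4  5  6
g(k):  0  1  2  0  1  2  0
So g(6) = 0.
By the Sprague-Grundy theorem, the Grundy value of a sum of independent games is the XOR of the component values.
Combined value = 6 ⊕ 1 ⊕ 1 ⊕ 0 = 6.

6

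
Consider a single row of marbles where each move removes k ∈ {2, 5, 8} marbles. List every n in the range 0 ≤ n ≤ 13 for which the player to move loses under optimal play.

Build the Grundy sequence with g(k) = mex{g(k−s) : s ∈ {2, 5, 8}, s ≤ k}:
k:     0  1  2  3  4  5  6  7  8  9 10 11 12 13
g(k):  0  0  1  1  0  2  1  0  2  1  0  0  1  1
The P-positions (g = 0) in 0..13 are 0, 1, 4, 7, 10, 11.

0, 1, 4, 7, 10, 11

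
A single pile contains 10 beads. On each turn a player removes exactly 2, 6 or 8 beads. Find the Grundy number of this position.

3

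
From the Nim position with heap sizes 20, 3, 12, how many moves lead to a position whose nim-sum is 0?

In binary:
  10100  (20)
  00011  (3)
  01100  (12)
  -----
  11011  (27)
The overall nim-sum is X = 27. A heap of size p has a winning move iff p XOR X < p (reduce it to p XOR X).
  20: 20 XOR 27 = 15 < 20 — winning move (to 15).
  3: 3 XOR 27 = 24 ≥ 3 — no move.
  12: 12 XOR 27 = 23 ≥ 12 — no move.
That gives 1 winning move.

1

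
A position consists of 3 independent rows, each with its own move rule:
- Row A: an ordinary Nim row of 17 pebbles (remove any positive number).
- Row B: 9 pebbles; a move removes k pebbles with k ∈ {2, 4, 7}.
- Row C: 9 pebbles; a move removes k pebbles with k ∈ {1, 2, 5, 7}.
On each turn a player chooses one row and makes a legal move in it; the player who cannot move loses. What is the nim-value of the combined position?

Row A is a plain Nim row of size 17, so its Grundy value is 17.
Grundy values for row B (subtraction set {2, 4, 7}):
g(0) = mex{} = 0
g(1) = mex{} = 0
g(2) = mex{0} = 1
g(3) = mex{0} = 1
g(4) = mex{0,1} = 2
g(5) = mex{0,1} = 2
g(6) = mex{1,2} = 0
g(7) = mex{0,1,2} = 3
g(8) = mex{0,2} = 1
g(9) = mex{1,2,3} = 0
So g(9) = 0.
Build the Grundy sequence for row C with g(k) = mex{g(k−s) : s ∈ {1, 2, 5, 7}, s ≤ k}:
k:     0  1  2  3  4  5  6  7  8  9
g(k):  0  1  2  0  1  2  0  1  2  0
So g(9) = 0.
The value of a disjunctive sum is the nim-sum of the parts.
Combined value = 17 ⊕ 0 ⊕ 0 = 17.

17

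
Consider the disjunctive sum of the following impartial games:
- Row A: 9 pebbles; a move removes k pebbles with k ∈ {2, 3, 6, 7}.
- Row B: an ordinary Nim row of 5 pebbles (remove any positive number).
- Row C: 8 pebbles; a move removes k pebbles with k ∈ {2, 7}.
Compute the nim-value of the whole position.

7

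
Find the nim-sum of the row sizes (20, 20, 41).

41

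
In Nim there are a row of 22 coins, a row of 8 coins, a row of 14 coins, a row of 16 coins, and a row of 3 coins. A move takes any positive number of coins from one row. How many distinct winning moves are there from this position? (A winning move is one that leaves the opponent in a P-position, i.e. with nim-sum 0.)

Nim-sum: 22 XOR 8 XOR 14 XOR 16 XOR 3 = 3.
The overall nim-sum is X = 3. A row of size p has a winning move iff p XOR X < p (reduce it to p XOR X).
  22: 22 XOR 3 = 21 < 22 — winning move (to 21).
  8: 8 XOR 3 = 11 ≥ 8 — no move.
  14: 14 XOR 3 = 13 < 14 — winning move (to 13).
  16: 16 XOR 3 = 19 ≥ 16 — no move.
  3: 3 XOR 3 = 0 < 3 — winning move (to 0).
That gives 3 winning moves.

3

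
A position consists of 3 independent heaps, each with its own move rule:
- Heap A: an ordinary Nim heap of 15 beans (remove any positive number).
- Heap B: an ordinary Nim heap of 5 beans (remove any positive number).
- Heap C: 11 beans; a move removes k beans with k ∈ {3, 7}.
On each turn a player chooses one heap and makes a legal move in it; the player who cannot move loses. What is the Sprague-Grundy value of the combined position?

10

Heap A is a plain Nim heap of size 15, so its Grundy value is 15.
Heap B is a plain Nim heap of size 5, so its Grundy value is 5.
Build the Grundy sequence for heap C with g(k) = mex{g(k−s) : s ∈ {3, 7}, s ≤ k}:
g(0) = mex{} = 0
g(1) = mex{} = 0
g(2) = mex{} = 0
g(3) = mex{0} = 1
g(4) = mex{0} = 1
g(5) = mex{0} = 1
g(6) = mex{1} = 0
g(7) = mex{0,1} = 2
g(8) = mex{0,1} = 2
g(9) = mex{0} = 1
g(10) = mex{1,2} = 0
g(11) = mex{1,2} = 0
So g(11) = 0.
The value of a disjunctive sum is the nim-sum of the parts.
Combined value = 15 XOR 5 XOR 0 = 10.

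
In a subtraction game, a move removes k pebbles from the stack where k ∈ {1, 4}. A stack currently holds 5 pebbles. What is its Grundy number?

Grundy values for subtraction set {1, 4}:
k:     0  1  2  3  4  5
g(k):  0  1  0  1  2  0
So g(5) = 0.

0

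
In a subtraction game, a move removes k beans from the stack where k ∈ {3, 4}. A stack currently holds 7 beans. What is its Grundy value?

Compute g(0), g(1), … for moves {3, 4}:
k:     0  1  2  3  4  5  6  7
g(k):  0  0  0  1  1  1  2  0
So g(7) = 0.

0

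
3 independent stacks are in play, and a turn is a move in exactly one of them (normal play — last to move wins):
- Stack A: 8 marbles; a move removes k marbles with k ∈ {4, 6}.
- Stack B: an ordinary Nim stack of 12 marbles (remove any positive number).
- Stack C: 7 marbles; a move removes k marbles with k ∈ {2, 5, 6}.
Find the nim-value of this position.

13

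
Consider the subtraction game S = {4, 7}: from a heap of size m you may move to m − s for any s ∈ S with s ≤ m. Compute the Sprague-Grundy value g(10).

Compute g(0), g(1), … for moves {4, 7}:
g(0) = mex{} = 0
g(1) = mex{} = 0
g(2) = mex{} = 0
g(3) = mex{} = 0
g(4) = mex{0} = 1
g(5) = mex{0} = 1
g(6) = mex{0} = 1
g(7) = mex{0} = 1
g(8) = mex{0,1} = 2
g(9) = mex{0,1} = 2
g(10) = mex{0,1} = 2
So g(10) = 2.

2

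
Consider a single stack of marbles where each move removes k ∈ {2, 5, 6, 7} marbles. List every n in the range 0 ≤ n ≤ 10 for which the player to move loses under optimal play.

0, 1, 4

Compute g(0), g(1), … for moves {2, 5, 6, 7}:
g(0) = mex{} = 0
g(1) = mex{} = 0
g(2) = mex{0} = 1
g(3) = mex{0} = 1
g(4) = mex{1} = 0
g(5) = mex{0,1} = 2
g(6) = mex{0} = 1
g(7) = mex{0,1,2} = 3
g(8) = mex{0,1} = 2
g(9) = mex{0,1,3} = 2
g(10) = mex{0,1,2} = 3
The P-positions (g = 0) in 0..10 are 0, 1, 4.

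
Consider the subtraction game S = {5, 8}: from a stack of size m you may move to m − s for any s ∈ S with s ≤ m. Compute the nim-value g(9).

Grundy values for subtraction set {5, 8}:
g(0) = mex{} = 0
g(1) = mex{} = 0
g(2) = mex{} = 0
g(3) = mex{} = 0
g(4) = mex{} = 0
g(5) = mex{0} = 1
g(6) = mex{0} = 1
g(7) = mex{0} = 1
g(8) = mex{0} = 1
g(9) = mex{0} = 1
So g(9) = 1.

1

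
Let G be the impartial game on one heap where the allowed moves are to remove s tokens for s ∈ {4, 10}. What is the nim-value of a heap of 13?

Grundy values for subtraction set {4, 10}:
k:     0  1  2  3  4  5  6  7  8  9 10 11 12 13
g(k):  0  0  0  0  1  1  1  1  0  0  2  2  1  1
So g(13) = 1.

1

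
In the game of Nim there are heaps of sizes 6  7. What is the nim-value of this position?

Compute the nim-sum pairwise:
6 ^ 7 = 1

1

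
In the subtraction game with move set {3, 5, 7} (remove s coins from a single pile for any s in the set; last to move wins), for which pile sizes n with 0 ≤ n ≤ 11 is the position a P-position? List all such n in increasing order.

0, 1, 2, 10, 11

Grundy values for subtraction set {3, 5, 7}:
k:     0  1  2  3  4  5  6  7  8  9 10 11
g(k):  0  0  0  1  1  1  2  2  2  3  0  0
The P-positions (g = 0) in 0..11 are 0, 1, 2, 10, 11.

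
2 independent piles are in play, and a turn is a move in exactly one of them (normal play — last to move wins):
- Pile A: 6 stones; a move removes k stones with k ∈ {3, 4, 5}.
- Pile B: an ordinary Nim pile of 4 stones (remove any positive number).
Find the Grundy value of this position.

6

For pile A, compute g(0), g(1), … with moves {3, 4, 5}:
g(0) = mex{} = 0
g(1) = mex{} = 0
g(2) = mex{} = 0
g(3) = mex{0} = 1
g(4) = mex{0} = 1
g(5) = mex{0} = 1
g(6) = mex{0,1} = 2
So g(6) = 2.
Pile B is a plain Nim pile of size 4, so its Grundy value is 4.
The value of a disjunctive sum is the nim-sum of the parts.
Combined value = 2 ⊕ 4 = 6.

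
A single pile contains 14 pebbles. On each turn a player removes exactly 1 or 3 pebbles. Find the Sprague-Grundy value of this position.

0

Compute g(0), g(1), … for moves {1, 3}:
g(0) = mex{} = 0
g(1) = mex{0} = 1
g(2) = mex{1} = 0
g(3) = mex{0} = 1
g(4) = mex{1} = 0
g(5) = mex{0} = 1
g(6) = mex{1} = 0
g(7) = mex{0} = 1
g(8) = mex{1} = 0
g(9) = mex{0} = 1
g(10) = mex{1} = 0
g(11) = mex{0} = 1
g(12) = mex{1} = 0
g(13) = mex{0} = 1
g(14) = mex{1} = 0
So g(14) = 0.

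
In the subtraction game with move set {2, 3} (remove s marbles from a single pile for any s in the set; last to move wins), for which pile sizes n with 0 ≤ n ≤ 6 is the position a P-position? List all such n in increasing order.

0, 1, 5, 6

Build the Grundy sequence with g(k) = mex{g(k−s) : s ∈ {2, 3}, s ≤ k}:
k:     0  1  2  3  4  5  6
g(k):  0  0  1  1  2  0  0
The P-positions (g = 0) in 0..6 are 0, 1, 5, 6.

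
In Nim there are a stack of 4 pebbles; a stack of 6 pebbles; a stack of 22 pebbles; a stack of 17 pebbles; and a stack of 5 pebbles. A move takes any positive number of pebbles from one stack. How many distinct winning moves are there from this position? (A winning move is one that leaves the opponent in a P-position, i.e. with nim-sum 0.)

Compute the nim-sum pairwise:
4 ⊕ 6 = 2
2 ⊕ 22 = 20
20 ⊕ 17 = 5
5 ⊕ 5 = 0
The nim-sum is already 0, so every move leaves a nonzero nim-sum — there are no winning moves.

0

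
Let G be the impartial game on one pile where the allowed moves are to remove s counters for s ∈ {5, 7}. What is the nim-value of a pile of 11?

Grundy values for subtraction set {5, 7}:
g(0) = mex{} = 0
g(1) = mex{} = 0
g(2) = mex{} = 0
g(3) = mex{} = 0
g(4) = mex{} = 0
g(5) = mex{0} = 1
g(6) = mex{0} = 1
g(7) = mex{0} = 1
g(8) = mex{0} = 1
g(9) = mex{0} = 1
g(10) = mex{0,1} = 2
g(11) = mex{0,1} = 2
So g(11) = 2.

2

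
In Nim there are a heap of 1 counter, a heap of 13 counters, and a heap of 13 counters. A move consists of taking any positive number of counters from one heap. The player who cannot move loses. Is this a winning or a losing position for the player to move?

Nim-sum: 1 XOR 13 XOR 13 = 1.
The nim-sum is 1 ≠ 0, so this is an N-position: the player to move can win.

Winning position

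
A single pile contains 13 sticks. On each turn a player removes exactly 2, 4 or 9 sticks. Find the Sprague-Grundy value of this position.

Grundy values for subtraction set {2, 4, 9}:
g(0) = mex{} = 0
g(1) = mex{} = 0
g(2) = mex{0} = 1
g(3) = mex{0} = 1
g(4) = mex{0,1} = 2
g(5) = mex{0,1} = 2
g(6) = mex{1,2} = 0
g(7) = mex{1,2} = 0
g(8) = mex{0,2} = 1
g(9) = mex{0,2} = 1
g(10) = mex{0,1} = 2
g(11) = mex{0,1} = 2
g(12) = mex{1,2} = 0
g(13) = mex{1,2} = 0
So g(13) = 0.

0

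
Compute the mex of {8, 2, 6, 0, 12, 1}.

3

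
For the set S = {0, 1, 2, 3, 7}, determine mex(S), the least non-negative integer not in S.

4

The values 0, 1, 2, 3 are all present; 4 is the first non-negative integer missing from the set.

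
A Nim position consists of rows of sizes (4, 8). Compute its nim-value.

12

Compute the nim-sum pairwise:
4 XOR 8 = 12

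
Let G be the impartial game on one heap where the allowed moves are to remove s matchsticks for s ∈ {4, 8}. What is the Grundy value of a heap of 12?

0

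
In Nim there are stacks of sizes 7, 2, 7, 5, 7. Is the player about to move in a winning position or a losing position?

Losing position

Compute the nim-sum pairwise:
7 XOR 2 = 5
5 XOR 7 = 2
2 XOR 5 = 7
7 XOR 7 = 0
The nim-sum is 0, so this is a P-position: the player to move is in a losing position under optimal play.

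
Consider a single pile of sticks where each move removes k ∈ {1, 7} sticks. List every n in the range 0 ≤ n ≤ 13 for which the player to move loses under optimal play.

0, 2, 4, 6, 8, 10, 12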